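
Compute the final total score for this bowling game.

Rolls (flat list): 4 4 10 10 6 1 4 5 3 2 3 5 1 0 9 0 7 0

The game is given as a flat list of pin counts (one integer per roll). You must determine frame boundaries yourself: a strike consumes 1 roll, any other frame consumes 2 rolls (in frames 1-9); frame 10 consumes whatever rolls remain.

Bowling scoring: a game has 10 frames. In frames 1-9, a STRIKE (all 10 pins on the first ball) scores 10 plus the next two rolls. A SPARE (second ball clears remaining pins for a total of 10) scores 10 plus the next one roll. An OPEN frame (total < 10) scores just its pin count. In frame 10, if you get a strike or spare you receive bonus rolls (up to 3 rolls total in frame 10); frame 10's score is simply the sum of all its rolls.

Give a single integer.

Frame 1: OPEN (4+4=8). Cumulative: 8
Frame 2: STRIKE. 10 + next two rolls (10+6) = 26. Cumulative: 34
Frame 3: STRIKE. 10 + next two rolls (6+1) = 17. Cumulative: 51
Frame 4: OPEN (6+1=7). Cumulative: 58
Frame 5: OPEN (4+5=9). Cumulative: 67
Frame 6: OPEN (3+2=5). Cumulative: 72
Frame 7: OPEN (3+5=8). Cumulative: 80
Frame 8: OPEN (1+0=1). Cumulative: 81
Frame 9: OPEN (9+0=9). Cumulative: 90
Frame 10: OPEN. Sum of all frame-10 rolls (7+0) = 7. Cumulative: 97

Answer: 97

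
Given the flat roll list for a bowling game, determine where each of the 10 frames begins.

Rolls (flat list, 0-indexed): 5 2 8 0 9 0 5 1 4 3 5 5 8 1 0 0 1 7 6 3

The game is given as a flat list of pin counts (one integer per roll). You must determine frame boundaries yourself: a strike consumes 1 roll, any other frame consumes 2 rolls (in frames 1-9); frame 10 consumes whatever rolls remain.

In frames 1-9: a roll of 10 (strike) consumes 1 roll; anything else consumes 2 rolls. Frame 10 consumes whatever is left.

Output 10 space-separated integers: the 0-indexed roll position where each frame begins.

Answer: 0 2 4 6 8 10 12 14 16 18

Derivation:
Frame 1 starts at roll index 0: rolls=5,2 (sum=7), consumes 2 rolls
Frame 2 starts at roll index 2: rolls=8,0 (sum=8), consumes 2 rolls
Frame 3 starts at roll index 4: rolls=9,0 (sum=9), consumes 2 rolls
Frame 4 starts at roll index 6: rolls=5,1 (sum=6), consumes 2 rolls
Frame 5 starts at roll index 8: rolls=4,3 (sum=7), consumes 2 rolls
Frame 6 starts at roll index 10: rolls=5,5 (sum=10), consumes 2 rolls
Frame 7 starts at roll index 12: rolls=8,1 (sum=9), consumes 2 rolls
Frame 8 starts at roll index 14: rolls=0,0 (sum=0), consumes 2 rolls
Frame 9 starts at roll index 16: rolls=1,7 (sum=8), consumes 2 rolls
Frame 10 starts at roll index 18: 2 remaining rolls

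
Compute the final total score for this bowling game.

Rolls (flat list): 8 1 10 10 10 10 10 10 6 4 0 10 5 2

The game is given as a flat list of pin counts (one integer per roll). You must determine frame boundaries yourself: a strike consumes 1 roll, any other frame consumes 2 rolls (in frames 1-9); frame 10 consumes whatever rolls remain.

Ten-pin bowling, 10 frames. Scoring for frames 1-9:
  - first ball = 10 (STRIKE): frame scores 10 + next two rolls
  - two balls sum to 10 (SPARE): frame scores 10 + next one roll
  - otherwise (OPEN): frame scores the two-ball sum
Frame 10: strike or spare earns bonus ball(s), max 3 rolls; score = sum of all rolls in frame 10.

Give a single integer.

Answer: 207

Derivation:
Frame 1: OPEN (8+1=9). Cumulative: 9
Frame 2: STRIKE. 10 + next two rolls (10+10) = 30. Cumulative: 39
Frame 3: STRIKE. 10 + next two rolls (10+10) = 30. Cumulative: 69
Frame 4: STRIKE. 10 + next two rolls (10+10) = 30. Cumulative: 99
Frame 5: STRIKE. 10 + next two rolls (10+10) = 30. Cumulative: 129
Frame 6: STRIKE. 10 + next two rolls (10+6) = 26. Cumulative: 155
Frame 7: STRIKE. 10 + next two rolls (6+4) = 20. Cumulative: 175
Frame 8: SPARE (6+4=10). 10 + next roll (0) = 10. Cumulative: 185
Frame 9: SPARE (0+10=10). 10 + next roll (5) = 15. Cumulative: 200
Frame 10: OPEN. Sum of all frame-10 rolls (5+2) = 7. Cumulative: 207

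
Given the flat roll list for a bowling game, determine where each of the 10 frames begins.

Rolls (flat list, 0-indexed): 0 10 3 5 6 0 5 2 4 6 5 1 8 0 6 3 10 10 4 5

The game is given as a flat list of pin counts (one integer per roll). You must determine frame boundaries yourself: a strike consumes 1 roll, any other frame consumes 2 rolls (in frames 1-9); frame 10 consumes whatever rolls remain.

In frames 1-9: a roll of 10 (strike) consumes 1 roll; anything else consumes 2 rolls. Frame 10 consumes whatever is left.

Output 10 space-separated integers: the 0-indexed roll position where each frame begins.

Answer: 0 2 4 6 8 10 12 14 16 17

Derivation:
Frame 1 starts at roll index 0: rolls=0,10 (sum=10), consumes 2 rolls
Frame 2 starts at roll index 2: rolls=3,5 (sum=8), consumes 2 rolls
Frame 3 starts at roll index 4: rolls=6,0 (sum=6), consumes 2 rolls
Frame 4 starts at roll index 6: rolls=5,2 (sum=7), consumes 2 rolls
Frame 5 starts at roll index 8: rolls=4,6 (sum=10), consumes 2 rolls
Frame 6 starts at roll index 10: rolls=5,1 (sum=6), consumes 2 rolls
Frame 7 starts at roll index 12: rolls=8,0 (sum=8), consumes 2 rolls
Frame 8 starts at roll index 14: rolls=6,3 (sum=9), consumes 2 rolls
Frame 9 starts at roll index 16: roll=10 (strike), consumes 1 roll
Frame 10 starts at roll index 17: 3 remaining rolls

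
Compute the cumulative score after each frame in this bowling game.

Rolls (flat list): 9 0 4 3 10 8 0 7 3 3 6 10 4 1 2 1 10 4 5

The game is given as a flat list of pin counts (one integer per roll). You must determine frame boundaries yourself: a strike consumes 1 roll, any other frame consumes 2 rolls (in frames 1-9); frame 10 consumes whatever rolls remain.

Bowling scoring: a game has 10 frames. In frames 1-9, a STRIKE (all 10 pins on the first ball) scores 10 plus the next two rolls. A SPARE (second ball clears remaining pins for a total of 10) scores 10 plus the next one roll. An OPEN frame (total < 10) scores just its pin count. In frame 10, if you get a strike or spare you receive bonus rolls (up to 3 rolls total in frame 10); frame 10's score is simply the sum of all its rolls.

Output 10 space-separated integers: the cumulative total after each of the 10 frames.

Answer: 9 16 34 42 55 64 79 84 87 106

Derivation:
Frame 1: OPEN (9+0=9). Cumulative: 9
Frame 2: OPEN (4+3=7). Cumulative: 16
Frame 3: STRIKE. 10 + next two rolls (8+0) = 18. Cumulative: 34
Frame 4: OPEN (8+0=8). Cumulative: 42
Frame 5: SPARE (7+3=10). 10 + next roll (3) = 13. Cumulative: 55
Frame 6: OPEN (3+6=9). Cumulative: 64
Frame 7: STRIKE. 10 + next two rolls (4+1) = 15. Cumulative: 79
Frame 8: OPEN (4+1=5). Cumulative: 84
Frame 9: OPEN (2+1=3). Cumulative: 87
Frame 10: STRIKE. Sum of all frame-10 rolls (10+4+5) = 19. Cumulative: 106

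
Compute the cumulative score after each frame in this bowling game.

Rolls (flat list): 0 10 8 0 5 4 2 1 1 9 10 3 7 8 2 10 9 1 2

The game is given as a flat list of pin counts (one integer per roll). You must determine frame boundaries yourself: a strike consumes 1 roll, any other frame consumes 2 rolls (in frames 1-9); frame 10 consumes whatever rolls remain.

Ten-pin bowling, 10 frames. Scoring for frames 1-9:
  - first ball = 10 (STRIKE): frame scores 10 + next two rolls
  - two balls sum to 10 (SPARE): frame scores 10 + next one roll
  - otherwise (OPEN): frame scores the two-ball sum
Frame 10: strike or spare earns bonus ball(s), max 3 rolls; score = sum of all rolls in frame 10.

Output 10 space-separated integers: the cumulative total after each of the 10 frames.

Answer: 18 26 35 38 58 78 96 116 136 148

Derivation:
Frame 1: SPARE (0+10=10). 10 + next roll (8) = 18. Cumulative: 18
Frame 2: OPEN (8+0=8). Cumulative: 26
Frame 3: OPEN (5+4=9). Cumulative: 35
Frame 4: OPEN (2+1=3). Cumulative: 38
Frame 5: SPARE (1+9=10). 10 + next roll (10) = 20. Cumulative: 58
Frame 6: STRIKE. 10 + next two rolls (3+7) = 20. Cumulative: 78
Frame 7: SPARE (3+7=10). 10 + next roll (8) = 18. Cumulative: 96
Frame 8: SPARE (8+2=10). 10 + next roll (10) = 20. Cumulative: 116
Frame 9: STRIKE. 10 + next two rolls (9+1) = 20. Cumulative: 136
Frame 10: SPARE. Sum of all frame-10 rolls (9+1+2) = 12. Cumulative: 148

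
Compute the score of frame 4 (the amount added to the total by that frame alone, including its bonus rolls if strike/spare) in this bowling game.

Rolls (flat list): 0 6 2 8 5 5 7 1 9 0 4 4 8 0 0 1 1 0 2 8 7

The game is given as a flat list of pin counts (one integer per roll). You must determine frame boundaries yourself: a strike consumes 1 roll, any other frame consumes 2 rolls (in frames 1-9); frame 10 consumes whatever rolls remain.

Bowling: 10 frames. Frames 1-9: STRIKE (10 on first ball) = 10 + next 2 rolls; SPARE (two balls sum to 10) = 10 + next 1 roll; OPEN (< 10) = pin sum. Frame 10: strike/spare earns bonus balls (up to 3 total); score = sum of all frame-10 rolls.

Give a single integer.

Answer: 8

Derivation:
Frame 1: OPEN (0+6=6). Cumulative: 6
Frame 2: SPARE (2+8=10). 10 + next roll (5) = 15. Cumulative: 21
Frame 3: SPARE (5+5=10). 10 + next roll (7) = 17. Cumulative: 38
Frame 4: OPEN (7+1=8). Cumulative: 46
Frame 5: OPEN (9+0=9). Cumulative: 55
Frame 6: OPEN (4+4=8). Cumulative: 63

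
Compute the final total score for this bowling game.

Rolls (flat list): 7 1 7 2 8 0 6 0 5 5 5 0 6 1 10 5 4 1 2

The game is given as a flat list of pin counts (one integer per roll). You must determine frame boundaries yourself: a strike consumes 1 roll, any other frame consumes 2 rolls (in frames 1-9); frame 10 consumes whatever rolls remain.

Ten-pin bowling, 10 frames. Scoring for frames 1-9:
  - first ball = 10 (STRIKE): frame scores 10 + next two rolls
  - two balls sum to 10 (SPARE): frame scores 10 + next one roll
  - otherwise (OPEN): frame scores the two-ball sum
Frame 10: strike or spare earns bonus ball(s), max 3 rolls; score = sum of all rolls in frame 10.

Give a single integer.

Answer: 89

Derivation:
Frame 1: OPEN (7+1=8). Cumulative: 8
Frame 2: OPEN (7+2=9). Cumulative: 17
Frame 3: OPEN (8+0=8). Cumulative: 25
Frame 4: OPEN (6+0=6). Cumulative: 31
Frame 5: SPARE (5+5=10). 10 + next roll (5) = 15. Cumulative: 46
Frame 6: OPEN (5+0=5). Cumulative: 51
Frame 7: OPEN (6+1=7). Cumulative: 58
Frame 8: STRIKE. 10 + next two rolls (5+4) = 19. Cumulative: 77
Frame 9: OPEN (5+4=9). Cumulative: 86
Frame 10: OPEN. Sum of all frame-10 rolls (1+2) = 3. Cumulative: 89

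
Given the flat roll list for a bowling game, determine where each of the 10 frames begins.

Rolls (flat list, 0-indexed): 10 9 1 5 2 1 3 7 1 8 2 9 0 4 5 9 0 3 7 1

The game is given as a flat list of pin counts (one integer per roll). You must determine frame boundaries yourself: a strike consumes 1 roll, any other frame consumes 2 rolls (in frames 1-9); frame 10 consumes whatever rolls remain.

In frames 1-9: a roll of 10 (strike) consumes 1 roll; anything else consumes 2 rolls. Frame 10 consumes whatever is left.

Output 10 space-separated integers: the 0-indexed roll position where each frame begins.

Answer: 0 1 3 5 7 9 11 13 15 17

Derivation:
Frame 1 starts at roll index 0: roll=10 (strike), consumes 1 roll
Frame 2 starts at roll index 1: rolls=9,1 (sum=10), consumes 2 rolls
Frame 3 starts at roll index 3: rolls=5,2 (sum=7), consumes 2 rolls
Frame 4 starts at roll index 5: rolls=1,3 (sum=4), consumes 2 rolls
Frame 5 starts at roll index 7: rolls=7,1 (sum=8), consumes 2 rolls
Frame 6 starts at roll index 9: rolls=8,2 (sum=10), consumes 2 rolls
Frame 7 starts at roll index 11: rolls=9,0 (sum=9), consumes 2 rolls
Frame 8 starts at roll index 13: rolls=4,5 (sum=9), consumes 2 rolls
Frame 9 starts at roll index 15: rolls=9,0 (sum=9), consumes 2 rolls
Frame 10 starts at roll index 17: 3 remaining rolls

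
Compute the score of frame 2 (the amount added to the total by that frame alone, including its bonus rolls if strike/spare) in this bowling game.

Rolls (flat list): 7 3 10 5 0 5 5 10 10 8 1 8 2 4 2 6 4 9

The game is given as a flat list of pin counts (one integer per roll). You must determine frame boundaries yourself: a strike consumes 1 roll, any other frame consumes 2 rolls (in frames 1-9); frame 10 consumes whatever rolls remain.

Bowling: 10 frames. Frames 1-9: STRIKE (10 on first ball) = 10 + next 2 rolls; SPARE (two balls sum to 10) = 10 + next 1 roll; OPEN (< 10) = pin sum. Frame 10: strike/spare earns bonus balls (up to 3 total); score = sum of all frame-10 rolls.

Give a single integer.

Frame 1: SPARE (7+3=10). 10 + next roll (10) = 20. Cumulative: 20
Frame 2: STRIKE. 10 + next two rolls (5+0) = 15. Cumulative: 35
Frame 3: OPEN (5+0=5). Cumulative: 40
Frame 4: SPARE (5+5=10). 10 + next roll (10) = 20. Cumulative: 60

Answer: 15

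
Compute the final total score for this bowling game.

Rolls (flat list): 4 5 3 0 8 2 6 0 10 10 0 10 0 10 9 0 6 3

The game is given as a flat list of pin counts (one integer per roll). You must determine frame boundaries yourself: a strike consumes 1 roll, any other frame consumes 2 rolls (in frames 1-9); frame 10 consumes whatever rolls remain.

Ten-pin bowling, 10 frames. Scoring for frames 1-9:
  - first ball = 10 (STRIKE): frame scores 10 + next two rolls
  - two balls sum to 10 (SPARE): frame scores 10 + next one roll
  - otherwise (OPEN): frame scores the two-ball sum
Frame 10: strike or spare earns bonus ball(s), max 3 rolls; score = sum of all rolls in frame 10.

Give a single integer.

Answer: 121

Derivation:
Frame 1: OPEN (4+5=9). Cumulative: 9
Frame 2: OPEN (3+0=3). Cumulative: 12
Frame 3: SPARE (8+2=10). 10 + next roll (6) = 16. Cumulative: 28
Frame 4: OPEN (6+0=6). Cumulative: 34
Frame 5: STRIKE. 10 + next two rolls (10+0) = 20. Cumulative: 54
Frame 6: STRIKE. 10 + next two rolls (0+10) = 20. Cumulative: 74
Frame 7: SPARE (0+10=10). 10 + next roll (0) = 10. Cumulative: 84
Frame 8: SPARE (0+10=10). 10 + next roll (9) = 19. Cumulative: 103
Frame 9: OPEN (9+0=9). Cumulative: 112
Frame 10: OPEN. Sum of all frame-10 rolls (6+3) = 9. Cumulative: 121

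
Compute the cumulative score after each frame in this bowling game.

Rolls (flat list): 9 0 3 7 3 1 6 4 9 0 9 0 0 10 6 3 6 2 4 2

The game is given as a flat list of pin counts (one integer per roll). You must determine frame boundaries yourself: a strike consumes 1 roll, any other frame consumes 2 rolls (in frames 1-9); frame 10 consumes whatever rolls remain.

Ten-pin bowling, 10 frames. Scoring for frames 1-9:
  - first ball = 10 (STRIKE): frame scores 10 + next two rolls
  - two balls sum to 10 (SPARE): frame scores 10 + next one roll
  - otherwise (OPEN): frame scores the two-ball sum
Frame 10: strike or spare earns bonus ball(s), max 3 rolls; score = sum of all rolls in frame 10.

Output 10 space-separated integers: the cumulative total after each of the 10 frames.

Frame 1: OPEN (9+0=9). Cumulative: 9
Frame 2: SPARE (3+7=10). 10 + next roll (3) = 13. Cumulative: 22
Frame 3: OPEN (3+1=4). Cumulative: 26
Frame 4: SPARE (6+4=10). 10 + next roll (9) = 19. Cumulative: 45
Frame 5: OPEN (9+0=9). Cumulative: 54
Frame 6: OPEN (9+0=9). Cumulative: 63
Frame 7: SPARE (0+10=10). 10 + next roll (6) = 16. Cumulative: 79
Frame 8: OPEN (6+3=9). Cumulative: 88
Frame 9: OPEN (6+2=8). Cumulative: 96
Frame 10: OPEN. Sum of all frame-10 rolls (4+2) = 6. Cumulative: 102

Answer: 9 22 26 45 54 63 79 88 96 102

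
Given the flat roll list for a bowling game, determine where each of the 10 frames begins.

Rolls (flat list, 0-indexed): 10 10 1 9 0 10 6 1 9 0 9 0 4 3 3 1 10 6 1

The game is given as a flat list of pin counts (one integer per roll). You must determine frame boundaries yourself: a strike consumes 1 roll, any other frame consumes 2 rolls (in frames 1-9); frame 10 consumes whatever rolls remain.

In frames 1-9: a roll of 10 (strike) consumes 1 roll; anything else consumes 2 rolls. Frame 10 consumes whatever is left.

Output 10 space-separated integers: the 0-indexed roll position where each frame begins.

Frame 1 starts at roll index 0: roll=10 (strike), consumes 1 roll
Frame 2 starts at roll index 1: roll=10 (strike), consumes 1 roll
Frame 3 starts at roll index 2: rolls=1,9 (sum=10), consumes 2 rolls
Frame 4 starts at roll index 4: rolls=0,10 (sum=10), consumes 2 rolls
Frame 5 starts at roll index 6: rolls=6,1 (sum=7), consumes 2 rolls
Frame 6 starts at roll index 8: rolls=9,0 (sum=9), consumes 2 rolls
Frame 7 starts at roll index 10: rolls=9,0 (sum=9), consumes 2 rolls
Frame 8 starts at roll index 12: rolls=4,3 (sum=7), consumes 2 rolls
Frame 9 starts at roll index 14: rolls=3,1 (sum=4), consumes 2 rolls
Frame 10 starts at roll index 16: 3 remaining rolls

Answer: 0 1 2 4 6 8 10 12 14 16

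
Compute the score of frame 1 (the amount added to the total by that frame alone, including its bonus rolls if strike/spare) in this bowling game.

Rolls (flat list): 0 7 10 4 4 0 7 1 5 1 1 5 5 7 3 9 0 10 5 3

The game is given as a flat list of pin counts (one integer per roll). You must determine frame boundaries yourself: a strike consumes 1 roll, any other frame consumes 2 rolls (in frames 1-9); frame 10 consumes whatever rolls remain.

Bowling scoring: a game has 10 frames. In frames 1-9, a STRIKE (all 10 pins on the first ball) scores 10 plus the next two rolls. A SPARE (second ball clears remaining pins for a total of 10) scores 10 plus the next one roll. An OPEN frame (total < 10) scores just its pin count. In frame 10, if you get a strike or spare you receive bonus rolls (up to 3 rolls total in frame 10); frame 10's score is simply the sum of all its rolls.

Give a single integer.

Answer: 7

Derivation:
Frame 1: OPEN (0+7=7). Cumulative: 7
Frame 2: STRIKE. 10 + next two rolls (4+4) = 18. Cumulative: 25
Frame 3: OPEN (4+4=8). Cumulative: 33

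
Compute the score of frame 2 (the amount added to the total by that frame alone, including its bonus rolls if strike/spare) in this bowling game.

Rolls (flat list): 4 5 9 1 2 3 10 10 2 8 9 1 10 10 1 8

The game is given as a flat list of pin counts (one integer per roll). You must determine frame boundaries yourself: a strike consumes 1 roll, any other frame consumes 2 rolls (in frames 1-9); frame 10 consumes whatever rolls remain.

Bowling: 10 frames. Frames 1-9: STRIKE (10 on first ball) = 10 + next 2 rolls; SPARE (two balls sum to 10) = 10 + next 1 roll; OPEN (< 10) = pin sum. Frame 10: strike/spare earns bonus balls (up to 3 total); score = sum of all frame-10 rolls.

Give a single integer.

Frame 1: OPEN (4+5=9). Cumulative: 9
Frame 2: SPARE (9+1=10). 10 + next roll (2) = 12. Cumulative: 21
Frame 3: OPEN (2+3=5). Cumulative: 26
Frame 4: STRIKE. 10 + next two rolls (10+2) = 22. Cumulative: 48

Answer: 12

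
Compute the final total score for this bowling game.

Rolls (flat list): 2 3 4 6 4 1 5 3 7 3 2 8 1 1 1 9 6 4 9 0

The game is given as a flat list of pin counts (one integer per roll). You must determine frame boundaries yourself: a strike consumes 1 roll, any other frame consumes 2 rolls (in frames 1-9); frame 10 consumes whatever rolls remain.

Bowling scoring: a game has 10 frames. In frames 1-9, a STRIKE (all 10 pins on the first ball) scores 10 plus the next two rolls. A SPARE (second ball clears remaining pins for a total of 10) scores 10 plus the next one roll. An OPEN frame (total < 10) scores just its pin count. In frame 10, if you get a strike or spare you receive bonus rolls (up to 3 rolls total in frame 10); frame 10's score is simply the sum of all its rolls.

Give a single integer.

Frame 1: OPEN (2+3=5). Cumulative: 5
Frame 2: SPARE (4+6=10). 10 + next roll (4) = 14. Cumulative: 19
Frame 3: OPEN (4+1=5). Cumulative: 24
Frame 4: OPEN (5+3=8). Cumulative: 32
Frame 5: SPARE (7+3=10). 10 + next roll (2) = 12. Cumulative: 44
Frame 6: SPARE (2+8=10). 10 + next roll (1) = 11. Cumulative: 55
Frame 7: OPEN (1+1=2). Cumulative: 57
Frame 8: SPARE (1+9=10). 10 + next roll (6) = 16. Cumulative: 73
Frame 9: SPARE (6+4=10). 10 + next roll (9) = 19. Cumulative: 92
Frame 10: OPEN. Sum of all frame-10 rolls (9+0) = 9. Cumulative: 101

Answer: 101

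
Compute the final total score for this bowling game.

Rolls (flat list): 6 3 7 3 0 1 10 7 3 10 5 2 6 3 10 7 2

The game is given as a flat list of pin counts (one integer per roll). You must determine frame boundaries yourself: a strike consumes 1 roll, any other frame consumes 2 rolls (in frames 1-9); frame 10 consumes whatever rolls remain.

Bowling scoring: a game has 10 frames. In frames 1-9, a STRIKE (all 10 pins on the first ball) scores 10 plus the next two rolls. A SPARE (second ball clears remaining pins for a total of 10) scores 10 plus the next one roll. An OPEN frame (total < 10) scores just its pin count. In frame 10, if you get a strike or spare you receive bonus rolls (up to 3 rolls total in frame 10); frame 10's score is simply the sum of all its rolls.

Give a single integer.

Frame 1: OPEN (6+3=9). Cumulative: 9
Frame 2: SPARE (7+3=10). 10 + next roll (0) = 10. Cumulative: 19
Frame 3: OPEN (0+1=1). Cumulative: 20
Frame 4: STRIKE. 10 + next two rolls (7+3) = 20. Cumulative: 40
Frame 5: SPARE (7+3=10). 10 + next roll (10) = 20. Cumulative: 60
Frame 6: STRIKE. 10 + next two rolls (5+2) = 17. Cumulative: 77
Frame 7: OPEN (5+2=7). Cumulative: 84
Frame 8: OPEN (6+3=9). Cumulative: 93
Frame 9: STRIKE. 10 + next two rolls (7+2) = 19. Cumulative: 112
Frame 10: OPEN. Sum of all frame-10 rolls (7+2) = 9. Cumulative: 121

Answer: 121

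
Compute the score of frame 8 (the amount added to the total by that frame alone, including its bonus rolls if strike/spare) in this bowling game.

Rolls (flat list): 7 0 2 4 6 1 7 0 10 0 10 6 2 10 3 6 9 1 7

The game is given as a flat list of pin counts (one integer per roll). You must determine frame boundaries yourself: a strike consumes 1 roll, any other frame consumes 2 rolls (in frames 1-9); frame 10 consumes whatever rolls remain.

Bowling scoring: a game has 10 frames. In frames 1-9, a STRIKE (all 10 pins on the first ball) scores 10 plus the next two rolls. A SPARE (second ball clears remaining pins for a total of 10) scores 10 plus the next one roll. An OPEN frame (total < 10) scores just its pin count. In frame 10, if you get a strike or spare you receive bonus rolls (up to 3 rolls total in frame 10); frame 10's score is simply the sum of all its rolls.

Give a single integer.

Answer: 19

Derivation:
Frame 1: OPEN (7+0=7). Cumulative: 7
Frame 2: OPEN (2+4=6). Cumulative: 13
Frame 3: OPEN (6+1=7). Cumulative: 20
Frame 4: OPEN (7+0=7). Cumulative: 27
Frame 5: STRIKE. 10 + next two rolls (0+10) = 20. Cumulative: 47
Frame 6: SPARE (0+10=10). 10 + next roll (6) = 16. Cumulative: 63
Frame 7: OPEN (6+2=8). Cumulative: 71
Frame 8: STRIKE. 10 + next two rolls (3+6) = 19. Cumulative: 90
Frame 9: OPEN (3+6=9). Cumulative: 99
Frame 10: SPARE. Sum of all frame-10 rolls (9+1+7) = 17. Cumulative: 116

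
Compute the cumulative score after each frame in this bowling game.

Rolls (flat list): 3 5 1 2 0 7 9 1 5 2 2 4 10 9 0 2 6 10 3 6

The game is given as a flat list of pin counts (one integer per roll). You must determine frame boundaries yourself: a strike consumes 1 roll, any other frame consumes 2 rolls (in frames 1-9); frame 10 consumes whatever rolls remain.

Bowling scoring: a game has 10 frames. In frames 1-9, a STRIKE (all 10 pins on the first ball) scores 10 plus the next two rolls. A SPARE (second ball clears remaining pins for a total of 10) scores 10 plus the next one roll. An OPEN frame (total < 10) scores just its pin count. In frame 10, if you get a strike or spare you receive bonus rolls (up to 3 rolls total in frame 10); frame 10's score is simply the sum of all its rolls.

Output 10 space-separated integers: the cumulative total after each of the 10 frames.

Answer: 8 11 18 33 40 46 65 74 82 101

Derivation:
Frame 1: OPEN (3+5=8). Cumulative: 8
Frame 2: OPEN (1+2=3). Cumulative: 11
Frame 3: OPEN (0+7=7). Cumulative: 18
Frame 4: SPARE (9+1=10). 10 + next roll (5) = 15. Cumulative: 33
Frame 5: OPEN (5+2=7). Cumulative: 40
Frame 6: OPEN (2+4=6). Cumulative: 46
Frame 7: STRIKE. 10 + next two rolls (9+0) = 19. Cumulative: 65
Frame 8: OPEN (9+0=9). Cumulative: 74
Frame 9: OPEN (2+6=8). Cumulative: 82
Frame 10: STRIKE. Sum of all frame-10 rolls (10+3+6) = 19. Cumulative: 101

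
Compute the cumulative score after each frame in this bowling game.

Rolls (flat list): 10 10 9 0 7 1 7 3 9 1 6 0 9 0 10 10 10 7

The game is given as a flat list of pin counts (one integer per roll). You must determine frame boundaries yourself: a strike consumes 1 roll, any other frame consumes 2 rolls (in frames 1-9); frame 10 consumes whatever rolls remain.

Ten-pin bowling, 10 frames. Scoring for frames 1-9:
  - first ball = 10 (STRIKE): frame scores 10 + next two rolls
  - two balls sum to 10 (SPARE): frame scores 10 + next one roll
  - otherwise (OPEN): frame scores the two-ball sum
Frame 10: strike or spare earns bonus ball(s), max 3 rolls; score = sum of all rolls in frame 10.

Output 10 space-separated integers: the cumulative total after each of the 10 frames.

Answer: 29 48 57 65 84 100 106 115 145 172

Derivation:
Frame 1: STRIKE. 10 + next two rolls (10+9) = 29. Cumulative: 29
Frame 2: STRIKE. 10 + next two rolls (9+0) = 19. Cumulative: 48
Frame 3: OPEN (9+0=9). Cumulative: 57
Frame 4: OPEN (7+1=8). Cumulative: 65
Frame 5: SPARE (7+3=10). 10 + next roll (9) = 19. Cumulative: 84
Frame 6: SPARE (9+1=10). 10 + next roll (6) = 16. Cumulative: 100
Frame 7: OPEN (6+0=6). Cumulative: 106
Frame 8: OPEN (9+0=9). Cumulative: 115
Frame 9: STRIKE. 10 + next two rolls (10+10) = 30. Cumulative: 145
Frame 10: STRIKE. Sum of all frame-10 rolls (10+10+7) = 27. Cumulative: 172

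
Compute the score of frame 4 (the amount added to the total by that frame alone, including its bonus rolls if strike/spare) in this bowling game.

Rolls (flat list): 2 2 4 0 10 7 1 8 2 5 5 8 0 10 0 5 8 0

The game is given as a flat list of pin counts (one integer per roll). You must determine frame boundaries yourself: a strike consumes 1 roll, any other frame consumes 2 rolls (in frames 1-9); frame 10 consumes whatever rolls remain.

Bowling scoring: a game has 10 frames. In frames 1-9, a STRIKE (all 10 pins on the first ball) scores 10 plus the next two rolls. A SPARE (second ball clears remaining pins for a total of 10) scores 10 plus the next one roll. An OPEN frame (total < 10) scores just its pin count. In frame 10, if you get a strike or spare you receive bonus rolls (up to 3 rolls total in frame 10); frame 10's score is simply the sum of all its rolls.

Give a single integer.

Answer: 8

Derivation:
Frame 1: OPEN (2+2=4). Cumulative: 4
Frame 2: OPEN (4+0=4). Cumulative: 8
Frame 3: STRIKE. 10 + next two rolls (7+1) = 18. Cumulative: 26
Frame 4: OPEN (7+1=8). Cumulative: 34
Frame 5: SPARE (8+2=10). 10 + next roll (5) = 15. Cumulative: 49
Frame 6: SPARE (5+5=10). 10 + next roll (8) = 18. Cumulative: 67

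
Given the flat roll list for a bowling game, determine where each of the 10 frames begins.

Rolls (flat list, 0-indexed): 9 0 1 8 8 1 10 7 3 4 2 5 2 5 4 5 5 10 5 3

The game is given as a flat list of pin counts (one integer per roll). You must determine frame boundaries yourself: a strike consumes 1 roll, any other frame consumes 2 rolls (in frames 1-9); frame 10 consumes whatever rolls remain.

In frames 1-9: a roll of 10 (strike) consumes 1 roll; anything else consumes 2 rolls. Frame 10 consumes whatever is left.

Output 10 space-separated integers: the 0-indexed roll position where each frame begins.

Frame 1 starts at roll index 0: rolls=9,0 (sum=9), consumes 2 rolls
Frame 2 starts at roll index 2: rolls=1,8 (sum=9), consumes 2 rolls
Frame 3 starts at roll index 4: rolls=8,1 (sum=9), consumes 2 rolls
Frame 4 starts at roll index 6: roll=10 (strike), consumes 1 roll
Frame 5 starts at roll index 7: rolls=7,3 (sum=10), consumes 2 rolls
Frame 6 starts at roll index 9: rolls=4,2 (sum=6), consumes 2 rolls
Frame 7 starts at roll index 11: rolls=5,2 (sum=7), consumes 2 rolls
Frame 8 starts at roll index 13: rolls=5,4 (sum=9), consumes 2 rolls
Frame 9 starts at roll index 15: rolls=5,5 (sum=10), consumes 2 rolls
Frame 10 starts at roll index 17: 3 remaining rolls

Answer: 0 2 4 6 7 9 11 13 15 17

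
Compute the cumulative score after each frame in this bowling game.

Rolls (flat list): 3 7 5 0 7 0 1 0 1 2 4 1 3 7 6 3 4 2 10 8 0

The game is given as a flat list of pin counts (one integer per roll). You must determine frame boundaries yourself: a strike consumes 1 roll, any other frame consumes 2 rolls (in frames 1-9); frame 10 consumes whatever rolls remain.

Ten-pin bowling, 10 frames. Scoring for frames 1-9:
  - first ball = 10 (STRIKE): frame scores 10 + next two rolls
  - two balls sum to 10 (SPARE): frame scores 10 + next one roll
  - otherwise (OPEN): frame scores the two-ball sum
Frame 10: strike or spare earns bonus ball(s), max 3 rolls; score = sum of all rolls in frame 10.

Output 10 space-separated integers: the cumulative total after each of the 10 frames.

Frame 1: SPARE (3+7=10). 10 + next roll (5) = 15. Cumulative: 15
Frame 2: OPEN (5+0=5). Cumulative: 20
Frame 3: OPEN (7+0=7). Cumulative: 27
Frame 4: OPEN (1+0=1). Cumulative: 28
Frame 5: OPEN (1+2=3). Cumulative: 31
Frame 6: OPEN (4+1=5). Cumulative: 36
Frame 7: SPARE (3+7=10). 10 + next roll (6) = 16. Cumulative: 52
Frame 8: OPEN (6+3=9). Cumulative: 61
Frame 9: OPEN (4+2=6). Cumulative: 67
Frame 10: STRIKE. Sum of all frame-10 rolls (10+8+0) = 18. Cumulative: 85

Answer: 15 20 27 28 31 36 52 61 67 85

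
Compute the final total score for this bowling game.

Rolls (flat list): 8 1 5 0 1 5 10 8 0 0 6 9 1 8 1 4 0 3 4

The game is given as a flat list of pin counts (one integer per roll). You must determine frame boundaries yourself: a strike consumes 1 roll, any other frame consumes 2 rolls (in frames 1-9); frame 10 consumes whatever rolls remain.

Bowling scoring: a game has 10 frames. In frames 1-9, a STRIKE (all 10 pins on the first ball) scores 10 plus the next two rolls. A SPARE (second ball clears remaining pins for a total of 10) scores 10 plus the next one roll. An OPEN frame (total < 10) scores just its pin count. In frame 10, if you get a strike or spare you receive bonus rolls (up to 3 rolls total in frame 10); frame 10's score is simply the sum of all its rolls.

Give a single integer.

Frame 1: OPEN (8+1=9). Cumulative: 9
Frame 2: OPEN (5+0=5). Cumulative: 14
Frame 3: OPEN (1+5=6). Cumulative: 20
Frame 4: STRIKE. 10 + next two rolls (8+0) = 18. Cumulative: 38
Frame 5: OPEN (8+0=8). Cumulative: 46
Frame 6: OPEN (0+6=6). Cumulative: 52
Frame 7: SPARE (9+1=10). 10 + next roll (8) = 18. Cumulative: 70
Frame 8: OPEN (8+1=9). Cumulative: 79
Frame 9: OPEN (4+0=4). Cumulative: 83
Frame 10: OPEN. Sum of all frame-10 rolls (3+4) = 7. Cumulative: 90

Answer: 90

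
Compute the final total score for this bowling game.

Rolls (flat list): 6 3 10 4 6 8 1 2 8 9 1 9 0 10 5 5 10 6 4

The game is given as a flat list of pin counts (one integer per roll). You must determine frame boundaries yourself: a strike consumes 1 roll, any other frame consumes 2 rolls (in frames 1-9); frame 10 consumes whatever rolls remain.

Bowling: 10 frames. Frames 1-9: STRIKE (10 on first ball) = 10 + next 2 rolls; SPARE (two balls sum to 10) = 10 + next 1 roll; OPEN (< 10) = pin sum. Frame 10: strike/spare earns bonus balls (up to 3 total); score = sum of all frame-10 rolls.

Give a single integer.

Answer: 163

Derivation:
Frame 1: OPEN (6+3=9). Cumulative: 9
Frame 2: STRIKE. 10 + next two rolls (4+6) = 20. Cumulative: 29
Frame 3: SPARE (4+6=10). 10 + next roll (8) = 18. Cumulative: 47
Frame 4: OPEN (8+1=9). Cumulative: 56
Frame 5: SPARE (2+8=10). 10 + next roll (9) = 19. Cumulative: 75
Frame 6: SPARE (9+1=10). 10 + next roll (9) = 19. Cumulative: 94
Frame 7: OPEN (9+0=9). Cumulative: 103
Frame 8: STRIKE. 10 + next two rolls (5+5) = 20. Cumulative: 123
Frame 9: SPARE (5+5=10). 10 + next roll (10) = 20. Cumulative: 143
Frame 10: STRIKE. Sum of all frame-10 rolls (10+6+4) = 20. Cumulative: 163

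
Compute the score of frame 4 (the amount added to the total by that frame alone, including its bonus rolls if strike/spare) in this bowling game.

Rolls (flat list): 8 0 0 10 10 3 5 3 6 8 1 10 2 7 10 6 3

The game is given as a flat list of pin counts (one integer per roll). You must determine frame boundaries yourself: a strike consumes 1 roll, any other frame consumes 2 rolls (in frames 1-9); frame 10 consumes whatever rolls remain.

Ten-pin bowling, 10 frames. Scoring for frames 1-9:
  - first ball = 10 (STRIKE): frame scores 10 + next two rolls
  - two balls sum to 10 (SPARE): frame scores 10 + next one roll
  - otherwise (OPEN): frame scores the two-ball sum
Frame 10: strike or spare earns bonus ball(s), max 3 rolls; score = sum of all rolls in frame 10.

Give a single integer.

Answer: 8

Derivation:
Frame 1: OPEN (8+0=8). Cumulative: 8
Frame 2: SPARE (0+10=10). 10 + next roll (10) = 20. Cumulative: 28
Frame 3: STRIKE. 10 + next two rolls (3+5) = 18. Cumulative: 46
Frame 4: OPEN (3+5=8). Cumulative: 54
Frame 5: OPEN (3+6=9). Cumulative: 63
Frame 6: OPEN (8+1=9). Cumulative: 72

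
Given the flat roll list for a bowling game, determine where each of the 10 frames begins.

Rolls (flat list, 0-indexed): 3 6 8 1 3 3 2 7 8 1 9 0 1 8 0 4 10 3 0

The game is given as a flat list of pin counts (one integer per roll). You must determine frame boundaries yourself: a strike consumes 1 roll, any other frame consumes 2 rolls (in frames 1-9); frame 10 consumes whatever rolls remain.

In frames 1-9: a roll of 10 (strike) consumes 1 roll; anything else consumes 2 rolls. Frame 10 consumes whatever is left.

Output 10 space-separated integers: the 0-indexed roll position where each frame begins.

Answer: 0 2 4 6 8 10 12 14 16 17

Derivation:
Frame 1 starts at roll index 0: rolls=3,6 (sum=9), consumes 2 rolls
Frame 2 starts at roll index 2: rolls=8,1 (sum=9), consumes 2 rolls
Frame 3 starts at roll index 4: rolls=3,3 (sum=6), consumes 2 rolls
Frame 4 starts at roll index 6: rolls=2,7 (sum=9), consumes 2 rolls
Frame 5 starts at roll index 8: rolls=8,1 (sum=9), consumes 2 rolls
Frame 6 starts at roll index 10: rolls=9,0 (sum=9), consumes 2 rolls
Frame 7 starts at roll index 12: rolls=1,8 (sum=9), consumes 2 rolls
Frame 8 starts at roll index 14: rolls=0,4 (sum=4), consumes 2 rolls
Frame 9 starts at roll index 16: roll=10 (strike), consumes 1 roll
Frame 10 starts at roll index 17: 2 remaining rolls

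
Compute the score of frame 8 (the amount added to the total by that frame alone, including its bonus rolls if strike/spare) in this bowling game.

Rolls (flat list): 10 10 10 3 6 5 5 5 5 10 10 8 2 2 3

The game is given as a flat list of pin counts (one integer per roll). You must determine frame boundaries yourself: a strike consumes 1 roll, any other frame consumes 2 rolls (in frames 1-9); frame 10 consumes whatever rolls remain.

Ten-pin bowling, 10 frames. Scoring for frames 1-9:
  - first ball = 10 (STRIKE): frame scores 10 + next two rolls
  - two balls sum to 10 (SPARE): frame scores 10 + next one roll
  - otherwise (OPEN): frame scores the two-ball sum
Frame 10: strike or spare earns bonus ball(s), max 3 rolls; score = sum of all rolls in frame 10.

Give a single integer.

Frame 1: STRIKE. 10 + next two rolls (10+10) = 30. Cumulative: 30
Frame 2: STRIKE. 10 + next two rolls (10+3) = 23. Cumulative: 53
Frame 3: STRIKE. 10 + next two rolls (3+6) = 19. Cumulative: 72
Frame 4: OPEN (3+6=9). Cumulative: 81
Frame 5: SPARE (5+5=10). 10 + next roll (5) = 15. Cumulative: 96
Frame 6: SPARE (5+5=10). 10 + next roll (10) = 20. Cumulative: 116
Frame 7: STRIKE. 10 + next two rolls (10+8) = 28. Cumulative: 144
Frame 8: STRIKE. 10 + next two rolls (8+2) = 20. Cumulative: 164
Frame 9: SPARE (8+2=10). 10 + next roll (2) = 12. Cumulative: 176
Frame 10: OPEN. Sum of all frame-10 rolls (2+3) = 5. Cumulative: 181

Answer: 20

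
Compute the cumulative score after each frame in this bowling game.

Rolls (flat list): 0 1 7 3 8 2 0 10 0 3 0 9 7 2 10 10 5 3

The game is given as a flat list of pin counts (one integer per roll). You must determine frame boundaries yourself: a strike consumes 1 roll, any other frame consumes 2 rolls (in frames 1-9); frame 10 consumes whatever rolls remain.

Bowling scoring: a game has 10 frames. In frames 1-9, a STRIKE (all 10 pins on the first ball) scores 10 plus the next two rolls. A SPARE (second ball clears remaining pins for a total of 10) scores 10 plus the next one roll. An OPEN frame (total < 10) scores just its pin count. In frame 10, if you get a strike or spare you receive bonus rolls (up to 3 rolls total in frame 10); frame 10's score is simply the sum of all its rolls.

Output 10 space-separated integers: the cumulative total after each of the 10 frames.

Answer: 1 19 29 39 42 51 60 85 103 111

Derivation:
Frame 1: OPEN (0+1=1). Cumulative: 1
Frame 2: SPARE (7+3=10). 10 + next roll (8) = 18. Cumulative: 19
Frame 3: SPARE (8+2=10). 10 + next roll (0) = 10. Cumulative: 29
Frame 4: SPARE (0+10=10). 10 + next roll (0) = 10. Cumulative: 39
Frame 5: OPEN (0+3=3). Cumulative: 42
Frame 6: OPEN (0+9=9). Cumulative: 51
Frame 7: OPEN (7+2=9). Cumulative: 60
Frame 8: STRIKE. 10 + next two rolls (10+5) = 25. Cumulative: 85
Frame 9: STRIKE. 10 + next two rolls (5+3) = 18. Cumulative: 103
Frame 10: OPEN. Sum of all frame-10 rolls (5+3) = 8. Cumulative: 111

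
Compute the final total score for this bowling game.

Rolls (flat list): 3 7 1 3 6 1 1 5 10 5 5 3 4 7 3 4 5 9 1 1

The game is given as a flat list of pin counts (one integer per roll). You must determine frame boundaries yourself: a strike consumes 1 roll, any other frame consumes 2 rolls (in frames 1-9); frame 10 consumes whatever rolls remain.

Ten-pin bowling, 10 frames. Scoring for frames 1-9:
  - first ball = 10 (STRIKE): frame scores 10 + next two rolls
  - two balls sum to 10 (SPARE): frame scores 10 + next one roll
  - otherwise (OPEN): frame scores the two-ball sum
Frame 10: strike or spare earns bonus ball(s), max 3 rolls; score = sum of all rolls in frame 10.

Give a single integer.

Answer: 102

Derivation:
Frame 1: SPARE (3+7=10). 10 + next roll (1) = 11. Cumulative: 11
Frame 2: OPEN (1+3=4). Cumulative: 15
Frame 3: OPEN (6+1=7). Cumulative: 22
Frame 4: OPEN (1+5=6). Cumulative: 28
Frame 5: STRIKE. 10 + next two rolls (5+5) = 20. Cumulative: 48
Frame 6: SPARE (5+5=10). 10 + next roll (3) = 13. Cumulative: 61
Frame 7: OPEN (3+4=7). Cumulative: 68
Frame 8: SPARE (7+3=10). 10 + next roll (4) = 14. Cumulative: 82
Frame 9: OPEN (4+5=9). Cumulative: 91
Frame 10: SPARE. Sum of all frame-10 rolls (9+1+1) = 11. Cumulative: 102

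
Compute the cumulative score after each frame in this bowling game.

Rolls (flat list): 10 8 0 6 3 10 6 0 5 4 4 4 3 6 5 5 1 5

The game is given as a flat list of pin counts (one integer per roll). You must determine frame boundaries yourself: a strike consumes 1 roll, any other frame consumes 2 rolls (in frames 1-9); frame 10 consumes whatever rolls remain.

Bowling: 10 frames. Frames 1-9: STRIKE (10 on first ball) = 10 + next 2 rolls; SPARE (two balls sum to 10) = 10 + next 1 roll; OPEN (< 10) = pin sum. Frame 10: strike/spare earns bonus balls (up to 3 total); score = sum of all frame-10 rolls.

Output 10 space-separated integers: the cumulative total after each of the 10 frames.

Frame 1: STRIKE. 10 + next two rolls (8+0) = 18. Cumulative: 18
Frame 2: OPEN (8+0=8). Cumulative: 26
Frame 3: OPEN (6+3=9). Cumulative: 35
Frame 4: STRIKE. 10 + next two rolls (6+0) = 16. Cumulative: 51
Frame 5: OPEN (6+0=6). Cumulative: 57
Frame 6: OPEN (5+4=9). Cumulative: 66
Frame 7: OPEN (4+4=8). Cumulative: 74
Frame 8: OPEN (3+6=9). Cumulative: 83
Frame 9: SPARE (5+5=10). 10 + next roll (1) = 11. Cumulative: 94
Frame 10: OPEN. Sum of all frame-10 rolls (1+5) = 6. Cumulative: 100

Answer: 18 26 35 51 57 66 74 83 94 100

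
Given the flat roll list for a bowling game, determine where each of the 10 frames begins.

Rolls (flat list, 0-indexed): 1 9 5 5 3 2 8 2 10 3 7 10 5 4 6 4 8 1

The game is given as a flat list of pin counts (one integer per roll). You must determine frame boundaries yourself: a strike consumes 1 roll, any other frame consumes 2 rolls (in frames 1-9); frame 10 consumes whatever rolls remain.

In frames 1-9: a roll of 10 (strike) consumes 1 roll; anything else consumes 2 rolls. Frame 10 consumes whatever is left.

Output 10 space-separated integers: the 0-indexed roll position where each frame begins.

Answer: 0 2 4 6 8 9 11 12 14 16

Derivation:
Frame 1 starts at roll index 0: rolls=1,9 (sum=10), consumes 2 rolls
Frame 2 starts at roll index 2: rolls=5,5 (sum=10), consumes 2 rolls
Frame 3 starts at roll index 4: rolls=3,2 (sum=5), consumes 2 rolls
Frame 4 starts at roll index 6: rolls=8,2 (sum=10), consumes 2 rolls
Frame 5 starts at roll index 8: roll=10 (strike), consumes 1 roll
Frame 6 starts at roll index 9: rolls=3,7 (sum=10), consumes 2 rolls
Frame 7 starts at roll index 11: roll=10 (strike), consumes 1 roll
Frame 8 starts at roll index 12: rolls=5,4 (sum=9), consumes 2 rolls
Frame 9 starts at roll index 14: rolls=6,4 (sum=10), consumes 2 rolls
Frame 10 starts at roll index 16: 2 remaining rolls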